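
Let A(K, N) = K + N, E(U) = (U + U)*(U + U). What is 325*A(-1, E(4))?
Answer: 20475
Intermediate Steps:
E(U) = 4*U² (E(U) = (2*U)*(2*U) = 4*U²)
325*A(-1, E(4)) = 325*(-1 + 4*4²) = 325*(-1 + 4*16) = 325*(-1 + 64) = 325*63 = 20475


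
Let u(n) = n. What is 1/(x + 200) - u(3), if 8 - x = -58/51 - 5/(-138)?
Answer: -489769/163517 ≈ -2.9952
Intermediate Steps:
x = 7117/782 (x = 8 - (-58/51 - 5/(-138)) = 8 - (-58*1/51 - 5*(-1/138)) = 8 - (-58/51 + 5/138) = 8 - 1*(-861/782) = 8 + 861/782 = 7117/782 ≈ 9.1010)
1/(x + 200) - u(3) = 1/(7117/782 + 200) - 1*3 = 1/(163517/782) - 3 = 782/163517 - 3 = -489769/163517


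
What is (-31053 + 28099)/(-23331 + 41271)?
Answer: -1477/8970 ≈ -0.16466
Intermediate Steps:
(-31053 + 28099)/(-23331 + 41271) = -2954/17940 = -2954*1/17940 = -1477/8970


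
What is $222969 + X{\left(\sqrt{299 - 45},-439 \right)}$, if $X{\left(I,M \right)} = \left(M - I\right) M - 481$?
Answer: $415209 + 439 \sqrt{254} \approx 4.2221 \cdot 10^{5}$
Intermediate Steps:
$X{\left(I,M \right)} = -481 + M \left(M - I\right)$ ($X{\left(I,M \right)} = M \left(M - I\right) - 481 = -481 + M \left(M - I\right)$)
$222969 + X{\left(\sqrt{299 - 45},-439 \right)} = 222969 - \left(481 - 192721 + \sqrt{299 - 45} \left(-439\right)\right) = 222969 - \left(-192240 + \sqrt{254} \left(-439\right)\right) = 222969 + \left(-481 + 192721 + 439 \sqrt{254}\right) = 222969 + \left(192240 + 439 \sqrt{254}\right) = 415209 + 439 \sqrt{254}$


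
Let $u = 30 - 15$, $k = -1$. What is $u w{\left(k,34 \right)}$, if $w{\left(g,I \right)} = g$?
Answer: $-15$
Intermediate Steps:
$u = 15$ ($u = 30 - 15 = 15$)
$u w{\left(k,34 \right)} = 15 \left(-1\right) = -15$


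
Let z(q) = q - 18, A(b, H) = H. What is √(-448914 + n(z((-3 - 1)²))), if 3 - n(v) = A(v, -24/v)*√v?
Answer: √(-448911 - 12*I*√2) ≈ 0.01 - 670.01*I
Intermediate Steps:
z(q) = -18 + q
n(v) = 3 + 24/√v (n(v) = 3 - (-24/v)*√v = 3 - (-24)/√v = 3 + 24/√v)
√(-448914 + n(z((-3 - 1)²))) = √(-448914 + (3 + 24/√(-18 + (-3 - 1)²))) = √(-448914 + (3 + 24/√(-18 + (-4)²))) = √(-448914 + (3 + 24/√(-18 + 16))) = √(-448914 + (3 + 24/√(-2))) = √(-448914 + (3 + 24*(-I*√2/2))) = √(-448914 + (3 - 12*I*√2)) = √(-448911 - 12*I*√2)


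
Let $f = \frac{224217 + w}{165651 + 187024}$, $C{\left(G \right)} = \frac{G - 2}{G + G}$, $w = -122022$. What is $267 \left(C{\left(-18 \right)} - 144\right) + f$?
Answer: $- \frac{8104339648}{211605} \approx -38299.0$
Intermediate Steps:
$C{\left(G \right)} = \frac{-2 + G}{2 G}$
$f = \frac{20439}{70535}$ ($f = \frac{224217 - 122022}{165651 + 187024} = \frac{102195}{352675} = 102195 \cdot \frac{1}{352675} = \frac{20439}{70535} \approx 0.28977$)
$267 \left(C{\left(-18 \right)} - 144\right) + f = 267 \left(\frac{-2 - 18}{2 \left(-18\right)} - 144\right) + \frac{20439}{70535} = 267 \left(\frac{1}{2} \left(- \frac{1}{18}\right) \left(-20\right) - 144\right) + \frac{20439}{70535} = 267 \left(\frac{5}{9} - 144\right) + \frac{20439}{70535} = 267 \left(- \frac{1291}{9}\right) + \frac{20439}{70535} = - \frac{114899}{3} + \frac{20439}{70535} = - \frac{8104339648}{211605}$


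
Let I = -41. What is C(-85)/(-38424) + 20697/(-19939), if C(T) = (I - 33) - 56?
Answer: -396334729/383068068 ≈ -1.0346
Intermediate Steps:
C(T) = -130 (C(T) = (-41 - 33) - 56 = -74 - 56 = -130)
C(-85)/(-38424) + 20697/(-19939) = -130/(-38424) + 20697/(-19939) = -130*(-1/38424) + 20697*(-1/19939) = 65/19212 - 20697/19939 = -396334729/383068068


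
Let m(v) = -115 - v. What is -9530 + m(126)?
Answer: -9771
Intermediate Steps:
-9530 + m(126) = -9530 + (-115 - 1*126) = -9530 + (-115 - 126) = -9530 - 241 = -9771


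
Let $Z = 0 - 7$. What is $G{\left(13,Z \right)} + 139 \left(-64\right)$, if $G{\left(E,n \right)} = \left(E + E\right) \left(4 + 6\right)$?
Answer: $-8636$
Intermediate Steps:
$Z = -7$ ($Z = 0 - 7 = -7$)
$G{\left(E,n \right)} = 20 E$ ($G{\left(E,n \right)} = 2 E 10 = 20 E$)
$G{\left(13,Z \right)} + 139 \left(-64\right) = 20 \cdot 13 + 139 \left(-64\right) = 260 - 8896 = -8636$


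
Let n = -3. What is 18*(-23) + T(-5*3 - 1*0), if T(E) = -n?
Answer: -411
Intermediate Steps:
T(E) = 3 (T(E) = -1*(-3) = 3)
18*(-23) + T(-5*3 - 1*0) = 18*(-23) + 3 = -414 + 3 = -411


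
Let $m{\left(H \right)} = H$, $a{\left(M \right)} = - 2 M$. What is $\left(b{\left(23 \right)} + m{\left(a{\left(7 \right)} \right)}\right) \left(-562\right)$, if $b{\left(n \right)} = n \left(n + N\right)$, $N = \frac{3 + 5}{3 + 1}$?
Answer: $-315282$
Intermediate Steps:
$N = 2$ ($N = \frac{8}{4} = 8 \cdot \frac{1}{4} = 2$)
$b{\left(n \right)} = n \left(2 + n\right)$ ($b{\left(n \right)} = n \left(n + 2\right) = n \left(2 + n\right)$)
$\left(b{\left(23 \right)} + m{\left(a{\left(7 \right)} \right)}\right) \left(-562\right) = \left(23 \left(2 + 23\right) - 14\right) \left(-562\right) = \left(23 \cdot 25 - 14\right) \left(-562\right) = \left(575 - 14\right) \left(-562\right) = 561 \left(-562\right) = -315282$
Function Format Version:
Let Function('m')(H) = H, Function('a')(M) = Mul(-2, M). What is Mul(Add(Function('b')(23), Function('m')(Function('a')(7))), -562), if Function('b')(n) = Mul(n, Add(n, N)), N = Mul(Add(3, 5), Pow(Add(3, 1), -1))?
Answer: -315282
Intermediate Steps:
N = 2 (N = Mul(8, Pow(4, -1)) = Mul(8, Rational(1, 4)) = 2)
Function('b')(n) = Mul(n, Add(2, n)) (Function('b')(n) = Mul(n, Add(n, 2)) = Mul(n, Add(2, n)))
Mul(Add(Function('b')(23), Function('m')(Function('a')(7))), -562) = Mul(Add(Mul(23, Add(2, 23)), Mul(-2, 7)), -562) = Mul(Add(Mul(23, 25), -14), -562) = Mul(Add(575, -14), -562) = Mul(561, -562) = -315282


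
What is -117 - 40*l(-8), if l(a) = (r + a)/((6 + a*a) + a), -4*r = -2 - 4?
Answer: -3497/31 ≈ -112.81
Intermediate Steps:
r = 3/2 (r = -(-2 - 4)/4 = -¼*(-6) = 3/2 ≈ 1.5000)
l(a) = (3/2 + a)/(6 + a + a²) (l(a) = (3/2 + a)/((6 + a*a) + a) = (3/2 + a)/((6 + a²) + a) = (3/2 + a)/(6 + a + a²))
-117 - 40*l(-8) = -117 - 40*(3/2 - 8)/(6 - 8 + (-8)²) = -117 - 40*(-13)/((6 - 8 + 64)*2) = -117 - 40*(-13)/(62*2) = -117 - 20*(-13)/(31*2) = -117 - 40*(-13/124) = -117 + 130/31 = -3497/31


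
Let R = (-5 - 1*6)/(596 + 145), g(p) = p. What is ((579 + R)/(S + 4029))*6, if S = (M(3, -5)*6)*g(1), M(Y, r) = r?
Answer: 858056/987753 ≈ 0.86870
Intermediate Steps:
S = -30 (S = -5*6*1 = -30*1 = -30)
R = -11/741 (R = (-5 - 6)/741 = (1/741)*(-11) = -11/741 ≈ -0.014845)
((579 + R)/(S + 4029))*6 = ((579 - 11/741)/(-30 + 4029))*6 = ((429028/741)/3999)*6 = ((429028/741)*(1/3999))*6 = (429028/2963259)*6 = 858056/987753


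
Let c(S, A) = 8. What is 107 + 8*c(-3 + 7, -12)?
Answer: 171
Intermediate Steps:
107 + 8*c(-3 + 7, -12) = 107 + 8*8 = 107 + 64 = 171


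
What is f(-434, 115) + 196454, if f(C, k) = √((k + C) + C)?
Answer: 196454 + I*√753 ≈ 1.9645e+5 + 27.441*I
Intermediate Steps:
f(C, k) = √(k + 2*C) (f(C, k) = √((C + k) + C) = √(k + 2*C))
f(-434, 115) + 196454 = √(115 + 2*(-434)) + 196454 = √(115 - 868) + 196454 = √(-753) + 196454 = I*√753 + 196454 = 196454 + I*√753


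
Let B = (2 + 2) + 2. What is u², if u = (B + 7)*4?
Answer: 2704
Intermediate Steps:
B = 6 (B = 4 + 2 = 6)
u = 52 (u = (6 + 7)*4 = 13*4 = 52)
u² = 52² = 2704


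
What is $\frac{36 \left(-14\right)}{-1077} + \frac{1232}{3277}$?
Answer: $\frac{992824}{1176443} \approx 0.84392$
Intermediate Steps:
$\frac{36 \left(-14\right)}{-1077} + \frac{1232}{3277} = \left(-504\right) \left(- \frac{1}{1077}\right) + 1232 \cdot \frac{1}{3277} = \frac{168}{359} + \frac{1232}{3277} = \frac{992824}{1176443}$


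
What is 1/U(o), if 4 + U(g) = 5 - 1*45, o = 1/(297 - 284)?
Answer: -1/44 ≈ -0.022727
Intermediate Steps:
o = 1/13 ≈ 0.076923
U(g) = -44 (U(g) = -4 + (5 - 1*45) = -4 + (5 - 45) = -4 - 40 = -44)
1/U(o) = 1/(-44) = -1/44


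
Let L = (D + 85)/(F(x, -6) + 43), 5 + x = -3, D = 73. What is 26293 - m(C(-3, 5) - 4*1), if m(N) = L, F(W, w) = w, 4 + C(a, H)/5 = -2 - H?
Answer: 972683/37 ≈ 26289.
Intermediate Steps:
x = -8 (x = -5 - 3 = -8)
C(a, H) = -30 - 5*H (C(a, H) = -20 + 5*(-2 - H) = -20 + (-10 - 5*H) = -30 - 5*H)
L = 158/37 (L = (73 + 85)/(-6 + 43) = 158/37 ≈ 4.2703)
m(N) = 158/37
26293 - m(C(-3, 5) - 4*1) = 26293 - 1*158/37 = 26293 - 158/37 = 972683/37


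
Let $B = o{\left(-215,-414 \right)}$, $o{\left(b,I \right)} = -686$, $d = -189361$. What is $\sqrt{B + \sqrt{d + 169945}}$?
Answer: $\sqrt{-686 + 2 i \sqrt{4854}} \approx 2.6466 + 26.325 i$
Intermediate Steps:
$B = -686$
$\sqrt{B + \sqrt{d + 169945}} = \sqrt{-686 + \sqrt{-189361 + 169945}} = \sqrt{-686 + \sqrt{-19416}} = \sqrt{-686 + 2 i \sqrt{4854}}$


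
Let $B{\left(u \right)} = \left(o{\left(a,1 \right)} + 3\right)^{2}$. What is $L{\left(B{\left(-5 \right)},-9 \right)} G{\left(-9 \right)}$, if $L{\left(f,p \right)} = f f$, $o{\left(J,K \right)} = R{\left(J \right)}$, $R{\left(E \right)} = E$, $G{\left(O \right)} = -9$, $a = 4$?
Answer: $-21609$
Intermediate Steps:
$o{\left(J,K \right)} = J$
$B{\left(u \right)} = 49$ ($B{\left(u \right)} = \left(4 + 3\right)^{2} = 7^{2} = 49$)
$L{\left(f,p \right)} = f^{2}$
$L{\left(B{\left(-5 \right)},-9 \right)} G{\left(-9 \right)} = 49^{2} \left(-9\right) = 2401 \left(-9\right) = -21609$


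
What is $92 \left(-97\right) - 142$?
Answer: $-9066$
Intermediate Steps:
$92 \left(-97\right) - 142 = -8924 - 142 = -9066$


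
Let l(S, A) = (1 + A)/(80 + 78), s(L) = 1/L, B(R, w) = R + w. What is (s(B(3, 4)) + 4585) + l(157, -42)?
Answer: 5070881/1106 ≈ 4584.9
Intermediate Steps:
l(S, A) = 1/158 + A/158 (l(S, A) = (1 + A)/158 = (1 + A)*(1/158) = 1/158 + A/158)
(s(B(3, 4)) + 4585) + l(157, -42) = (1/(3 + 4) + 4585) + (1/158 + (1/158)*(-42)) = (1/7 + 4585) + (1/158 - 21/79) = (⅐ + 4585) - 41/158 = 32096/7 - 41/158 = 5070881/1106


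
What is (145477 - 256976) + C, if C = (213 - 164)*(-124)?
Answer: -117575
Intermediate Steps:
C = -6076 (C = 49*(-124) = -6076)
(145477 - 256976) + C = (145477 - 256976) - 6076 = -111499 - 6076 = -117575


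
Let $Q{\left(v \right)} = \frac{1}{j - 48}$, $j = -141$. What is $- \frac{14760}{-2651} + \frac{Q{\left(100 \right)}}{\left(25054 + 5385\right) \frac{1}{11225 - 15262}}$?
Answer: $\frac{84924554047}{15251126121} \approx 5.5684$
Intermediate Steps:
$Q{\left(v \right)} = - \frac{1}{189}$ ($Q{\left(v \right)} = \frac{1}{-141 - 48} = \frac{1}{-189} = - \frac{1}{189}$)
$- \frac{14760}{-2651} + \frac{Q{\left(100 \right)}}{\left(25054 + 5385\right) \frac{1}{11225 - 15262}} = - \frac{14760}{-2651} - \frac{1}{189 \frac{25054 + 5385}{11225 - 15262}} = \left(-14760\right) \left(- \frac{1}{2651}\right) - \frac{1}{189 \frac{30439}{-4037}} = \frac{14760}{2651} - \frac{1}{189 \cdot 30439 \left(- \frac{1}{4037}\right)} = \frac{14760}{2651} - \frac{1}{189 \left(- \frac{30439}{4037}\right)} = \frac{14760}{2651} - - \frac{4037}{5752971} = \frac{14760}{2651} + \frac{4037}{5752971} = \frac{84924554047}{15251126121}$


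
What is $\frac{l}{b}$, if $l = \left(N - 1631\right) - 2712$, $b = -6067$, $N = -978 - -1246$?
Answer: $\frac{4075}{6067} \approx 0.67167$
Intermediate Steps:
$N = 268$ ($N = -978 + 1246 = 268$)
$l = -4075$ ($l = \left(268 - 1631\right) - 2712 = -1363 - 2712 = -4075$)
$\frac{l}{b} = - \frac{4075}{-6067} = \left(-4075\right) \left(- \frac{1}{6067}\right) = \frac{4075}{6067}$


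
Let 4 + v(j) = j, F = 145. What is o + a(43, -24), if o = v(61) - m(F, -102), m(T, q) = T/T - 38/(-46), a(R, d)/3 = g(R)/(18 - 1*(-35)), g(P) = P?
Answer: 70224/1219 ≈ 57.608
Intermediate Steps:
a(R, d) = 3*R/53 (a(R, d) = 3*(R/(18 - 1*(-35))) = 3*(R/(18 + 35)) = 3*(R/53) = 3*R/53)
m(T, q) = 42/23 (m(T, q) = 1 - 38*(-1/46) = 1 + 19/23 = 42/23)
v(j) = -4 + j
o = 1269/23 (o = (-4 + 61) - 1*42/23 = 57 - 42/23 = 1269/23 ≈ 55.174)
o + a(43, -24) = 1269/23 + (3/53)*43 = 1269/23 + 129/53 = 70224/1219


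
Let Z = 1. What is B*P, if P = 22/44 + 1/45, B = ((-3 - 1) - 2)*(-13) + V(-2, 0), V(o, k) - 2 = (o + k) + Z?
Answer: 3713/90 ≈ 41.256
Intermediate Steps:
V(o, k) = 3 + k + o (V(o, k) = 2 + ((o + k) + 1) = 2 + ((k + o) + 1) = 2 + (1 + k + o) = 3 + k + o)
B = 79 (B = ((-3 - 1) - 2)*(-13) + (3 + 0 - 2) = (-4 - 2)*(-13) + 1 = -6*(-13) + 1 = 78 + 1 = 79)
P = 47/90 (P = 22*(1/44) + 1*(1/45) = ½ + 1/45 = 47/90 ≈ 0.52222)
B*P = 79*(47/90) = 3713/90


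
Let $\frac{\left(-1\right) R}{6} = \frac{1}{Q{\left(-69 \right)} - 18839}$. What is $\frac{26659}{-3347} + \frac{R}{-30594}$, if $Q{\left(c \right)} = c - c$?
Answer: $- \frac{2560865169546}{321513024167} \approx -7.965$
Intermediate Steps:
$Q{\left(c \right)} = 0$
$R = \frac{6}{18839}$ ($R = - \frac{6}{0 - 18839} = - \frac{6}{-18839} = \left(-6\right) \left(- \frac{1}{18839}\right) = \frac{6}{18839} \approx 0.00031849$)
$\frac{26659}{-3347} + \frac{R}{-30594} = \frac{26659}{-3347} + \frac{6}{18839 \left(-30594\right)} = 26659 \left(- \frac{1}{3347}\right) + \frac{6}{18839} \left(- \frac{1}{30594}\right) = - \frac{26659}{3347} - \frac{1}{96060061} = - \frac{2560865169546}{321513024167}$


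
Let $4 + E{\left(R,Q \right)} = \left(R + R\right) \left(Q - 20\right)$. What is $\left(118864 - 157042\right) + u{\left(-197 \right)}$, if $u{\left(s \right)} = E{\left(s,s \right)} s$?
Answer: $-16880496$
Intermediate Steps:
$E{\left(R,Q \right)} = -4 + 2 R \left(-20 + Q\right)$ ($E{\left(R,Q \right)} = -4 + \left(R + R\right) \left(Q - 20\right) = -4 + 2 R \left(-20 + Q\right)$)
$u{\left(s \right)} = s \left(-4 - 40 s + 2 s^{2}\right)$ ($u{\left(s \right)} = \left(-4 - 40 s + 2 s s\right) s = \left(-4 - 40 s + 2 s^{2}\right) s = s \left(-4 - 40 s + 2 s^{2}\right)$)
$\left(118864 - 157042\right) + u{\left(-197 \right)} = \left(118864 - 157042\right) + 2 \left(-197\right) \left(-2 + \left(-197\right)^{2} - -3940\right) = -38178 + 2 \left(-197\right) \left(-2 + 38809 + 3940\right) = -38178 + 2 \left(-197\right) 42747 = -38178 - 16842318 = -16880496$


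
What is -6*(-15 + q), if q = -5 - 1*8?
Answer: 168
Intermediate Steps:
q = -13 (q = -5 - 8 = -13)
-6*(-15 + q) = -6*(-15 - 13) = -6*(-28) = 168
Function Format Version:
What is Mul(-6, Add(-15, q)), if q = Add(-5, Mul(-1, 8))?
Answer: 168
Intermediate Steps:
q = -13 (q = Add(-5, -8) = -13)
Mul(-6, Add(-15, q)) = Mul(-6, Add(-15, -13)) = Mul(-6, -28) = 168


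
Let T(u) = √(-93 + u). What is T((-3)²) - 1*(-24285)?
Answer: 24285 + 2*I*√21 ≈ 24285.0 + 9.1651*I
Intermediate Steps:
T((-3)²) - 1*(-24285) = √(-93 + (-3)²) - 1*(-24285) = √(-93 + 9) + 24285 = √(-84) + 24285 = 2*I*√21 + 24285 = 24285 + 2*I*√21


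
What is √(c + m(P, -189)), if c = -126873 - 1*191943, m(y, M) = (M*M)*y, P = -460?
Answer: 18*I*√51699 ≈ 4092.7*I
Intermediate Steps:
m(y, M) = y*M² (m(y, M) = M²*y = y*M²)
c = -318816 (c = -126873 - 191943 = -318816)
√(c + m(P, -189)) = √(-318816 - 460*(-189)²) = √(-318816 - 460*35721) = √(-318816 - 16431660) = √(-16750476) = 18*I*√51699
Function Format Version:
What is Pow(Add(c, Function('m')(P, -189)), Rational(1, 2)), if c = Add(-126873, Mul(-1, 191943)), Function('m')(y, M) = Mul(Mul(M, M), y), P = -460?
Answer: Mul(18, I, Pow(51699, Rational(1, 2))) ≈ Mul(4092.7, I)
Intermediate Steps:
Function('m')(y, M) = Mul(y, Pow(M, 2)) (Function('m')(y, M) = Mul(Pow(M, 2), y) = Mul(y, Pow(M, 2)))
c = -318816 (c = Add(-126873, -191943) = -318816)
Pow(Add(c, Function('m')(P, -189)), Rational(1, 2)) = Pow(Add(-318816, Mul(-460, Pow(-189, 2))), Rational(1, 2)) = Pow(Add(-318816, Mul(-460, 35721)), Rational(1, 2)) = Pow(Add(-318816, -16431660), Rational(1, 2)) = Pow(-16750476, Rational(1, 2)) = Mul(18, I, Pow(51699, Rational(1, 2)))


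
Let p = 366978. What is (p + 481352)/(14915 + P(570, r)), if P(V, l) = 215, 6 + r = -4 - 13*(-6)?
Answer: 84833/1513 ≈ 56.069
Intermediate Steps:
r = 68 (r = -6 + (-4 - 13*(-6)) = -6 + (-4 + 78) = -6 + 74 = 68)
(p + 481352)/(14915 + P(570, r)) = (366978 + 481352)/(14915 + 215) = 848330/15130 = 848330*(1/15130) = 84833/1513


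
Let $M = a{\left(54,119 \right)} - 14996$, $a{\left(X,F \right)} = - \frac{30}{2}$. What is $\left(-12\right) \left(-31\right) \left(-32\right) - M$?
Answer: $3107$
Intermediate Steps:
$a{\left(X,F \right)} = -15$ ($a{\left(X,F \right)} = \left(-30\right) \frac{1}{2} = -15$)
$M = -15011$ ($M = -15 - 14996 = -15011$)
$\left(-12\right) \left(-31\right) \left(-32\right) - M = \left(-12\right) \left(-31\right) \left(-32\right) - -15011 = 372 \left(-32\right) + 15011 = -11904 + 15011 = 3107$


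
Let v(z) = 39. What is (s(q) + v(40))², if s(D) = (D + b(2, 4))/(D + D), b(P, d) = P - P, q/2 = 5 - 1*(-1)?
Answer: 6241/4 ≈ 1560.3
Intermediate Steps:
q = 12 (q = 2*(5 - 1*(-1)) = 2*(5 + 1) = 2*6 = 12)
b(P, d) = 0
s(D) = ½ (s(D) = (D + 0)/(D + D) = D/((2*D)) = D*(1/(2*D)) = ½)
(s(q) + v(40))² = (½ + 39)² = (79/2)² = 6241/4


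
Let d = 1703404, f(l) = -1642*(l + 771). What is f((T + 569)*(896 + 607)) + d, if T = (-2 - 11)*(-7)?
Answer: -1628393738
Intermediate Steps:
T = 91 (T = -13*(-7) = 91)
f(l) = -1265982 - 1642*l (f(l) = -1642*(771 + l) = -1265982 - 1642*l)
f((T + 569)*(896 + 607)) + d = (-1265982 - 1642*(91 + 569)*(896 + 607)) + 1703404 = (-1265982 - 1083720*1503) + 1703404 = (-1265982 - 1642*991980) + 1703404 = (-1265982 - 1628831160) + 1703404 = -1630097142 + 1703404 = -1628393738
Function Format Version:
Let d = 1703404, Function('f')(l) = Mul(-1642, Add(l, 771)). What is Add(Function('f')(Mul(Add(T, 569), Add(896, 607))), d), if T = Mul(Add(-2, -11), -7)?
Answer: -1628393738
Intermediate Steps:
T = 91 (T = Mul(-13, -7) = 91)
Function('f')(l) = Add(-1265982, Mul(-1642, l)) (Function('f')(l) = Mul(-1642, Add(771, l)) = Add(-1265982, Mul(-1642, l)))
Add(Function('f')(Mul(Add(T, 569), Add(896, 607))), d) = Add(Add(-1265982, Mul(-1642, Mul(Add(91, 569), Add(896, 607)))), 1703404) = Add(Add(-1265982, Mul(-1642, Mul(660, 1503))), 1703404) = Add(Add(-1265982, Mul(-1642, 991980)), 1703404) = Add(Add(-1265982, -1628831160), 1703404) = Add(-1630097142, 1703404) = -1628393738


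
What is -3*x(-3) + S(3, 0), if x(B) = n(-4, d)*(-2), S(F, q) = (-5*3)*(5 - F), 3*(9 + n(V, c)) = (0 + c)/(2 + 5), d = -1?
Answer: -590/7 ≈ -84.286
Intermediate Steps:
n(V, c) = -9 + c/21 (n(V, c) = -9 + ((0 + c)/(2 + 5))/3 = -9 + (c/7)/3 = -9 + c/21)
S(F, q) = -75 + 15*F (S(F, q) = -15*(5 - F) = -75 + 15*F)
x(B) = 380/21 (x(B) = (-9 + (1/21)*(-1))*(-2) = (-9 - 1/21)*(-2) = -190/21*(-2) = 380/21)
-3*x(-3) + S(3, 0) = -3*380/21 + (-75 + 15*3) = -380/7 + (-75 + 45) = -380/7 - 30 = -590/7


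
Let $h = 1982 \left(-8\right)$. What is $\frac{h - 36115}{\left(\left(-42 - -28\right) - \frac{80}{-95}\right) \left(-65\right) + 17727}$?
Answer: $- \frac{987449}{353063} \approx -2.7968$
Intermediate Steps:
$h = -15856$
$\frac{h - 36115}{\left(\left(-42 - -28\right) - \frac{80}{-95}\right) \left(-65\right) + 17727} = \frac{-15856 - 36115}{\left(\left(-42 - -28\right) - \frac{80}{-95}\right) \left(-65\right) + 17727} = - \frac{51971}{\left(\left(-42 + 28\right) - - \frac{16}{19}\right) \left(-65\right) + 17727} = - \frac{51971}{\left(-14 + \frac{16}{19}\right) \left(-65\right) + 17727} = - \frac{51971}{\left(- \frac{250}{19}\right) \left(-65\right) + 17727} = - \frac{51971}{\frac{16250}{19} + 17727} = - \frac{51971}{\frac{353063}{19}} = \left(-51971\right) \frac{19}{353063} = - \frac{987449}{353063}$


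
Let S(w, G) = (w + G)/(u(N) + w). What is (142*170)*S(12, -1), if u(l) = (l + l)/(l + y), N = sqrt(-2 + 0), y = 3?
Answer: 4514180/211 - 199155*I*sqrt(2)/211 ≈ 21394.0 - 1334.8*I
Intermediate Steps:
N = I*sqrt(2) (N = sqrt(-2) = I*sqrt(2) ≈ 1.4142*I)
u(l) = 2*l/(3 + l) (u(l) = (l + l)/(l + 3) = (2*l)/(3 + l) = 2*l/(3 + l))
S(w, G) = (G + w)/(w + 2*I*sqrt(2)/(3 + I*sqrt(2))) (S(w, G) = (w + G)/(2*(I*sqrt(2))/(3 + I*sqrt(2)) + w) = (G + w)/(2*I*sqrt(2)/(3 + I*sqrt(2)) + w) = (G + w)/(w + 2*I*sqrt(2)/(3 + I*sqrt(2))))
(142*170)*S(12, -1) = (142*170)*((3 + I*sqrt(2))*(-1 + 12)/(12*(3 + I*sqrt(2)) + 2*I*sqrt(2))) = 24140*((3 + I*sqrt(2))*11/((36 + 12*I*sqrt(2)) + 2*I*sqrt(2))) = 24140*((3 + I*sqrt(2))*11/(36 + 14*I*sqrt(2))) = 24140*(11*(3 + I*sqrt(2))/(36 + 14*I*sqrt(2))) = 265540*(3 + I*sqrt(2))/(36 + 14*I*sqrt(2))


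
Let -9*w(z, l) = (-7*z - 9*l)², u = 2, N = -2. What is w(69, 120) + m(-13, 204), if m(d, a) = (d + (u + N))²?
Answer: -271272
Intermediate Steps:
w(z, l) = -(-9*l - 7*z)²/9 (w(z, l) = -(-7*z - 9*l)²/9 = -(-9*l - 7*z)²/9)
m(d, a) = d² (m(d, a) = (d + (2 - 2))² = (d + 0)² = d²)
w(69, 120) + m(-13, 204) = -(7*69 + 9*120)²/9 + (-13)² = -(483 + 1080)²/9 + 169 = -⅑*1563² + 169 = -⅑*2442969 + 169 = -271441 + 169 = -271272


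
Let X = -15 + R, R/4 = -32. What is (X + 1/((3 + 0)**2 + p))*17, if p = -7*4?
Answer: -46206/19 ≈ -2431.9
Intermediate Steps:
R = -128 (R = 4*(-32) = -128)
p = -28
X = -143 (X = -15 - 128 = -143)
(X + 1/((3 + 0)**2 + p))*17 = (-143 + 1/((3 + 0)**2 - 28))*17 = (-143 + 1/(3**2 - 28))*17 = (-143 + 1/(9 - 28))*17 = (-143 + 1/(-19))*17 = (-143 - 1/19)*17 = -2718/19*17 = -46206/19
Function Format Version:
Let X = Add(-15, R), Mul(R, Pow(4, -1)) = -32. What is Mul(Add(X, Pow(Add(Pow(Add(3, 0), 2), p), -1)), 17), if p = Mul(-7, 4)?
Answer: Rational(-46206, 19) ≈ -2431.9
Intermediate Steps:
R = -128 (R = Mul(4, -32) = -128)
p = -28
X = -143 (X = Add(-15, -128) = -143)
Mul(Add(X, Pow(Add(Pow(Add(3, 0), 2), p), -1)), 17) = Mul(Add(-143, Pow(Add(Pow(Add(3, 0), 2), -28), -1)), 17) = Mul(Add(-143, Pow(Add(Pow(3, 2), -28), -1)), 17) = Mul(Add(-143, Pow(Add(9, -28), -1)), 17) = Mul(Add(-143, Pow(-19, -1)), 17) = Mul(Add(-143, Rational(-1, 19)), 17) = Mul(Rational(-2718, 19), 17) = Rational(-46206, 19)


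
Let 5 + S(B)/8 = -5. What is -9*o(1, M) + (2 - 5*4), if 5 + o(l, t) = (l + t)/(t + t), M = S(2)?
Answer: 3609/160 ≈ 22.556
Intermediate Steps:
S(B) = -80 (S(B) = -40 + 8*(-5) = -40 - 40 = -80)
M = -80
o(l, t) = -5 + (l + t)/(2*t) (o(l, t) = -5 + (l + t)/(t + t) = -5 + (l + t)/((2*t)) = -5 + (l + t)*(1/(2*t)) = -5 + (l + t)/(2*t))
-9*o(1, M) + (2 - 5*4) = -9*(1 - 9*(-80))/(2*(-80)) + (2 - 5*4) = -9*(-1)*(1 + 720)/(2*80) + (2 - 20) = -9*(-1)*721/(2*80) - 18 = -9*(-721/160) - 18 = 6489/160 - 18 = 3609/160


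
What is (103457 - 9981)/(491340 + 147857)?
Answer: 93476/639197 ≈ 0.14624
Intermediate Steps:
(103457 - 9981)/(491340 + 147857) = 93476/639197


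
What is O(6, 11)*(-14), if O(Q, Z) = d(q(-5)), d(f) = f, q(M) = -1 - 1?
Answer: 28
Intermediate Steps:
q(M) = -2
O(Q, Z) = -2
O(6, 11)*(-14) = -2*(-14) = 28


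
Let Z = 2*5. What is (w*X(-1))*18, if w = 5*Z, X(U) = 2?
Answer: 1800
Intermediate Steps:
Z = 10
w = 50 (w = 5*10 = 50)
(w*X(-1))*18 = (50*2)*18 = 100*18 = 1800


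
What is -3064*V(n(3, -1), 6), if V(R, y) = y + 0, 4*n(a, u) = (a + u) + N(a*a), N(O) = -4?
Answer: -18384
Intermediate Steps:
n(a, u) = -1 + a/4 + u/4 (n(a, u) = ((a + u) - 4)/4 = (-4 + a + u)/4 = -1 + a/4 + u/4)
V(R, y) = y
-3064*V(n(3, -1), 6) = -3064*6 = -18384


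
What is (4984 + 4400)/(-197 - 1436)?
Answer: -408/71 ≈ -5.7465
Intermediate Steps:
(4984 + 4400)/(-197 - 1436) = 9384/(-1633) = 9384*(-1/1633) = -408/71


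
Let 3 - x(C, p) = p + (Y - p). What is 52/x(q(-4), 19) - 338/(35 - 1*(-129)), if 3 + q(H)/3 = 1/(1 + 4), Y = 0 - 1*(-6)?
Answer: -4771/246 ≈ -19.394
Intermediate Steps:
Y = 6 (Y = 0 + 6 = 6)
q(H) = -42/5 (q(H) = -9 + 3/(1 + 4) = -9 + 3/5 = -9 + 3*(⅕) = -9 + ⅗ = -42/5)
x(C, p) = -3 (x(C, p) = 3 - (p + (6 - p)) = 3 - 1*6 = 3 - 6 = -3)
52/x(q(-4), 19) - 338/(35 - 1*(-129)) = 52/(-3) - 338/(35 - 1*(-129)) = 52*(-⅓) - 338/(35 + 129) = -52/3 - 338/164 = -52/3 - 338*1/164 = -52/3 - 169/82 = -4771/246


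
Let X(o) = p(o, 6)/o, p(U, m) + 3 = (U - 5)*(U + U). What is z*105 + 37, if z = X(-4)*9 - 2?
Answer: -65897/4 ≈ -16474.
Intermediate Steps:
p(U, m) = -3 + 2*U*(-5 + U) (p(U, m) = -3 + (U - 5)*(U + U) = -3 + (-5 + U)*(2*U) = -3 + 2*U*(-5 + U))
X(o) = (-3 - 10*o + 2*o**2)/o
z = -629/4 (z = (-10 - 3/(-4) + 2*(-4))*9 - 2 = (-10 - 3*(-1/4) - 8)*9 - 2 = (-10 + 3/4 - 8)*9 - 2 = -69/4*9 - 2 = -621/4 - 2 = -629/4 ≈ -157.25)
z*105 + 37 = -629/4*105 + 37 = -66045/4 + 37 = -65897/4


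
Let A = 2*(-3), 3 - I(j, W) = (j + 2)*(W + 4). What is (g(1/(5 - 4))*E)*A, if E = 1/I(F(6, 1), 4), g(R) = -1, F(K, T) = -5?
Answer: 2/9 ≈ 0.22222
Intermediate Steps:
I(j, W) = 3 - (2 + j)*(4 + W) (I(j, W) = 3 - (j + 2)*(W + 4) = 3 - (2 + j)*(4 + W))
E = 1/27 (E = 1/(-5 - 4*(-5) - 2*4 - 1*4*(-5)) = 1/(-5 + 20 - 8 + 20) = 1/27 ≈ 0.037037)
A = -6
(g(1/(5 - 4))*E)*A = -1*1/27*(-6) = -1/27*(-6) = 2/9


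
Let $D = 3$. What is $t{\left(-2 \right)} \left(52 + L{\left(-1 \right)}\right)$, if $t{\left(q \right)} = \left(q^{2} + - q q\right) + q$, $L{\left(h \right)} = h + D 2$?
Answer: $-114$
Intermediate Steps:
$L{\left(h \right)} = 6 + h$ ($L{\left(h \right)} = h + 3 \cdot 2 = h + 6 = 6 + h$)
$t{\left(q \right)} = q$ ($t{\left(q \right)} = \left(q^{2} - q^{2}\right) + q = 0 + q = q$)
$t{\left(-2 \right)} \left(52 + L{\left(-1 \right)}\right) = - 2 \left(52 + \left(6 - 1\right)\right) = - 2 \left(52 + 5\right) = \left(-2\right) 57 = -114$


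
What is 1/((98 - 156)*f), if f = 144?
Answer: -1/8352 ≈ -0.00011973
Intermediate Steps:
1/((98 - 156)*f) = 1/((98 - 156)*144) = 1/(-58*144) = 1/(-8352) = -1/8352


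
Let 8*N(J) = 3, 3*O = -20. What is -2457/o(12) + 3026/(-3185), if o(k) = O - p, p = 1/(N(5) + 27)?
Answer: 1709352187/4675580 ≈ 365.59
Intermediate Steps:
O = -20/3 (O = (⅓)*(-20) = -20/3 ≈ -6.6667)
N(J) = 3/8 (N(J) = (⅛)*3 = 3/8)
p = 8/219 (p = 1/(3/8 + 27) = 1/(219/8) = 8/219 ≈ 0.036530)
o(k) = -1468/219 (o(k) = -20/3 - 1*8/219 = -20/3 - 8/219 = -1468/219)
-2457/o(12) + 3026/(-3185) = -2457/(-1468/219) + 3026/(-3185) = -2457*(-219/1468) + 3026*(-1/3185) = 538083/1468 - 3026/3185 = 1709352187/4675580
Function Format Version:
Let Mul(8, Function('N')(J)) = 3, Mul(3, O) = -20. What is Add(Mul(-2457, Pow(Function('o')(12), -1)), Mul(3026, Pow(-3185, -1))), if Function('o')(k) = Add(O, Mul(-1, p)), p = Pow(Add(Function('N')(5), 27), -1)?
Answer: Rational(1709352187, 4675580) ≈ 365.59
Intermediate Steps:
O = Rational(-20, 3) (O = Mul(Rational(1, 3), -20) = Rational(-20, 3) ≈ -6.6667)
Function('N')(J) = Rational(3, 8) (Function('N')(J) = Mul(Rational(1, 8), 3) = Rational(3, 8))
p = Rational(8, 219) (p = Pow(Add(Rational(3, 8), 27), -1) = Pow(Rational(219, 8), -1) = Rational(8, 219) ≈ 0.036530)
Function('o')(k) = Rational(-1468, 219) (Function('o')(k) = Add(Rational(-20, 3), Mul(-1, Rational(8, 219))) = Add(Rational(-20, 3), Rational(-8, 219)) = Rational(-1468, 219))
Add(Mul(-2457, Pow(Function('o')(12), -1)), Mul(3026, Pow(-3185, -1))) = Add(Mul(-2457, Pow(Rational(-1468, 219), -1)), Mul(3026, Pow(-3185, -1))) = Add(Mul(-2457, Rational(-219, 1468)), Mul(3026, Rational(-1, 3185))) = Add(Rational(538083, 1468), Rational(-3026, 3185)) = Rational(1709352187, 4675580)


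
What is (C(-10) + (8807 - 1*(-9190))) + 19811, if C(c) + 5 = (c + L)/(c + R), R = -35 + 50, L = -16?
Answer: 188989/5 ≈ 37798.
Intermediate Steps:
R = 15
C(c) = -5 + (-16 + c)/(15 + c) (C(c) = -5 + (c - 16)/(c + 15) = -5 + (-16 + c)/(15 + c))
(C(-10) + (8807 - 1*(-9190))) + 19811 = ((-91 - 4*(-10))/(15 - 10) + (8807 - 1*(-9190))) + 19811 = ((-91 + 40)/5 + (8807 + 9190)) + 19811 = ((⅕)*(-51) + 17997) + 19811 = (-51/5 + 17997) + 19811 = 89934/5 + 19811 = 188989/5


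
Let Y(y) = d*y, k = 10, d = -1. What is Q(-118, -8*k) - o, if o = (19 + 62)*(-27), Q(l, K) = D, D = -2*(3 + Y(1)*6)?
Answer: 2193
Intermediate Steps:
Y(y) = -y
D = 6 (D = -2*(3 - 1*1*6) = -2*(3 - 1*6) = -2*(3 - 6) = -2*(-3) = 6)
Q(l, K) = 6
o = -2187 (o = 81*(-27) = -2187)
Q(-118, -8*k) - o = 6 - 1*(-2187) = 6 + 2187 = 2193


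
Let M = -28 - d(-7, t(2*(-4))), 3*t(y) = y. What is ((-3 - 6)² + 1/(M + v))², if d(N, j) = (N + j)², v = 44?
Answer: 3186376704/485809 ≈ 6558.9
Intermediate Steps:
t(y) = y/3
M = -1093/9 (M = -28 - (-7 + (2*(-4))/3)² = -28 - (-7 + (⅓)*(-8))² = -28 - (-7 - 8/3)² = -28 - (-29/3)² = -28 - 1*841/9 = -28 - 841/9 = -1093/9 ≈ -121.44)
((-3 - 6)² + 1/(M + v))² = ((-3 - 6)² + 1/(-1093/9 + 44))² = ((-9)² + 1/(-697/9))² = (81 - 9/697)² = (56448/697)² = 3186376704/485809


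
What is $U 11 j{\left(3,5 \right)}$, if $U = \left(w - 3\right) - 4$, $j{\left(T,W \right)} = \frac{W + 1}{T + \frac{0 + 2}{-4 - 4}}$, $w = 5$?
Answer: $-48$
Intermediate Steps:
$j{\left(T,W \right)} = \frac{1 + W}{- \frac{1}{4} + T}$ ($j{\left(T,W \right)} = \frac{1 + W}{T + \frac{2}{-8}} = \frac{1 + W}{T + 2 \left(- \frac{1}{8}\right)} = \frac{1 + W}{T - \frac{1}{4}} = \frac{1 + W}{- \frac{1}{4} + T}$)
$U = -2$ ($U = \left(5 - 3\right) - 4 = 2 - 4 = -2$)
$U 11 j{\left(3,5 \right)} = \left(-2\right) 11 \frac{4 \left(1 + 5\right)}{-1 + 4 \cdot 3} = - 22 \cdot 4 \frac{1}{-1 + 12} \cdot 6 = - 22 \cdot 4 \cdot \frac{1}{11} \cdot 6 = \left(-22\right) \frac{24}{11} = -48$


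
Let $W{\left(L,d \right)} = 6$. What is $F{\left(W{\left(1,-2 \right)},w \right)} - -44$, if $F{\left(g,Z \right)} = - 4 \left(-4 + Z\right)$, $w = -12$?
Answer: $108$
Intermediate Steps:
$F{\left(g,Z \right)} = 16 - 4 Z$
$F{\left(W{\left(1,-2 \right)},w \right)} - -44 = \left(16 - -48\right) - -44 = \left(16 + 48\right) + 44 = 64 + 44 = 108$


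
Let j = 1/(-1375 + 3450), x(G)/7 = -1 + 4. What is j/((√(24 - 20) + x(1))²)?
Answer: 1/1097675 ≈ 9.1102e-7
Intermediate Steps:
x(G) = 21 (x(G) = 7*(-1 + 4) = 7*3 = 21)
j = 1/2075 ≈ 0.00048193
j/((√(24 - 20) + x(1))²) = 1/(2075*((√(24 - 20) + 21)²)) = 1/(2075*((√4 + 21)²)) = 1/(2075*((2 + 21)²)) = 1/(2075*(23²)) = (1/2075)/529 = (1/2075)*(1/529) = 1/1097675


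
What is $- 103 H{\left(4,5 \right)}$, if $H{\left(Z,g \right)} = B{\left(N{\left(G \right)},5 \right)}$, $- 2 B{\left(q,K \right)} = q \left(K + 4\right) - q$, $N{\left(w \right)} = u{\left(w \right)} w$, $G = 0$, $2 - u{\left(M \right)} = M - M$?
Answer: $0$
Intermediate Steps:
$u{\left(M \right)} = 2$ ($u{\left(M \right)} = 2 - \left(M - M\right) = 2 - 0 = 2 + 0 = 2$)
$N{\left(w \right)} = 2 w$
$B{\left(q,K \right)} = \frac{q}{2} - \frac{q \left(4 + K\right)}{2}$ ($B{\left(q,K \right)} = - \frac{q \left(K + 4\right) - q}{2} = - \frac{q \left(4 + K\right) - q}{2} = - \frac{- q + q \left(4 + K\right)}{2} = \frac{q}{2} - \frac{q \left(4 + K\right)}{2}$)
$H{\left(Z,g \right)} = 0$ ($H{\left(Z,g \right)} = - \frac{2 \cdot 0 \left(3 + 5\right)}{2} = \left(- \frac{1}{2}\right) 0 \cdot 8 = 0$)
$- 103 H{\left(4,5 \right)} = \left(-103\right) 0 = 0$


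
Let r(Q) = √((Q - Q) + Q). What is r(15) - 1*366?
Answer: -366 + √15 ≈ -362.13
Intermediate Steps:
r(Q) = √Q (r(Q) = √(0 + Q) = √Q)
r(15) - 1*366 = √15 - 1*366 = √15 - 366 = -366 + √15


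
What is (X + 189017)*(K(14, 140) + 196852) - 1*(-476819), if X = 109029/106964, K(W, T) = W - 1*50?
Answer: 994825295226947/26741 ≈ 3.7202e+10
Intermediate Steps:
K(W, T) = -50 + W (K(W, T) = W - 50 = -50 + W)
X = 109029/106964 (X = 109029*(1/106964) = 109029/106964 ≈ 1.0193)
(X + 189017)*(K(14, 140) + 196852) - 1*(-476819) = (109029/106964 + 189017)*((-50 + 14) + 196852) - 1*(-476819) = 20218123417*(-36 + 196852)/106964 + 476819 = (20218123417/106964)*196816 + 476819 = 994812544610068/26741 + 476819 = 994825295226947/26741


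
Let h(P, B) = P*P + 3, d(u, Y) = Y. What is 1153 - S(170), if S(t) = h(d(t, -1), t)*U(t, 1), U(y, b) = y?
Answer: 473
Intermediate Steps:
h(P, B) = 3 + P² (h(P, B) = P² + 3 = 3 + P²)
S(t) = 4*t (S(t) = (3 + (-1)²)*t = (3 + 1)*t = 4*t)
1153 - S(170) = 1153 - 4*170 = 1153 - 1*680 = 1153 - 680 = 473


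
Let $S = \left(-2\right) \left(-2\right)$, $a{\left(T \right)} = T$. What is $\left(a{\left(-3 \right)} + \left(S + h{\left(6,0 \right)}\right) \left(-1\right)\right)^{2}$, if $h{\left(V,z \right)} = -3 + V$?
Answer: $100$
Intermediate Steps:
$S = 4$
$\left(a{\left(-3 \right)} + \left(S + h{\left(6,0 \right)}\right) \left(-1\right)\right)^{2} = \left(-3 + \left(4 + \left(-3 + 6\right)\right) \left(-1\right)\right)^{2} = \left(-3 + \left(4 + 3\right) \left(-1\right)\right)^{2} = \left(-3 + 7 \left(-1\right)\right)^{2} = \left(-3 - 7\right)^{2} = \left(-10\right)^{2} = 100$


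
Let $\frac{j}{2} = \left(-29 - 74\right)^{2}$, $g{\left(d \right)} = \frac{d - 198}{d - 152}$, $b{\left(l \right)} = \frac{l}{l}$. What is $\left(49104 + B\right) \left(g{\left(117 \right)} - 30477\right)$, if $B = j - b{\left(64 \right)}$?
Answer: $- \frac{75005363094}{35} \approx -2.143 \cdot 10^{9}$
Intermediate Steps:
$b{\left(l \right)} = 1$
$g{\left(d \right)} = \frac{-198 + d}{-152 + d}$
$j = 21218$ ($j = 2 \left(-29 - 74\right)^{2} = 2 \left(-103\right)^{2} = 2 \cdot 10609 = 21218$)
$B = 21217$ ($B = 21218 - 1 = 21217$)
$\left(49104 + B\right) \left(g{\left(117 \right)} - 30477\right) = \left(49104 + 21217\right) \left(\frac{-198 + 117}{-152 + 117} - 30477\right) = 70321 \left(\frac{1}{-35} \left(-81\right) - 30477\right) = 70321 \left(\left(- \frac{1}{35}\right) \left(-81\right) - 30477\right) = 70321 \left(\frac{81}{35} - 30477\right) = 70321 \left(- \frac{1066614}{35}\right) = - \frac{75005363094}{35}$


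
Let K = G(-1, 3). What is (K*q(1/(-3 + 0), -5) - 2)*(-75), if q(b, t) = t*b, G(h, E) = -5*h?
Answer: -475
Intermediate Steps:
K = 5 (K = -5*(-1) = 5)
q(b, t) = b*t
(K*q(1/(-3 + 0), -5) - 2)*(-75) = (5*(-5/(-3 + 0)) - 2)*(-75) = (5*(-5/(-3)) - 2)*(-75) = (5*(-1/3*(-5)) - 2)*(-75) = (5*(5/3) - 2)*(-75) = (25/3 - 2)*(-75) = (19/3)*(-75) = -475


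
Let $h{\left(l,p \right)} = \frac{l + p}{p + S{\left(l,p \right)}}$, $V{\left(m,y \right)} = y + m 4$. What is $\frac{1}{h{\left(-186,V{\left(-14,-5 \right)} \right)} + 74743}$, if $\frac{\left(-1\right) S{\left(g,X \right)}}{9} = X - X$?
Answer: $\frac{61}{4559570} \approx 1.3378 \cdot 10^{-5}$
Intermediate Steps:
$S{\left(g,X \right)} = 0$ ($S{\left(g,X \right)} = - 9 \left(X - X\right) = \left(-9\right) 0 = 0$)
$V{\left(m,y \right)} = y + 4 m$
$h{\left(l,p \right)} = \frac{l + p}{p}$ ($h{\left(l,p \right)} = \frac{l + p}{p + 0} = \frac{l + p}{p}$)
$\frac{1}{h{\left(-186,V{\left(-14,-5 \right)} \right)} + 74743} = \frac{1}{\frac{-186 + \left(-5 + 4 \left(-14\right)\right)}{-5 + 4 \left(-14\right)} + 74743} = \frac{1}{\frac{-186 - 61}{-5 - 56} + 74743} = \frac{1}{\frac{-186 - 61}{-61} + 74743} = \frac{1}{\left(- \frac{1}{61}\right) \left(-247\right) + 74743} = \frac{1}{\frac{247}{61} + 74743} = \frac{1}{\frac{4559570}{61}} = \frac{61}{4559570}$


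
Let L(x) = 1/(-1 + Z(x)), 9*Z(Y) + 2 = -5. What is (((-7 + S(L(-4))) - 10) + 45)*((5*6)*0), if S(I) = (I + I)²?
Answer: 0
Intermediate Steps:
Z(Y) = -7/9 (Z(Y) = -2/9 + (⅑)*(-5) = -2/9 - 5/9 = -7/9)
L(x) = -9/16 (L(x) = 1/(-1 - 7/9) = 1/(-16/9) = -9/16)
S(I) = 4*I² (S(I) = (2*I)² = 4*I²)
(((-7 + S(L(-4))) - 10) + 45)*((5*6)*0) = (((-7 + 4*(-9/16)²) - 10) + 45)*((5*6)*0) = (((-7 + 4*(81/256)) - 10) + 45)*(30*0) = (((-7 + 81/64) - 10) + 45)*0 = ((-367/64 - 10) + 45)*0 = (-1007/64 + 45)*0 = (1873/64)*0 = 0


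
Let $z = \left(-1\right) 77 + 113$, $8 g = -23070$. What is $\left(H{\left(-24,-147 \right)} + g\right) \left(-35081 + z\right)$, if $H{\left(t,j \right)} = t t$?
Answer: $\frac{323500395}{4} \approx 8.0875 \cdot 10^{7}$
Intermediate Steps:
$g = - \frac{11535}{4}$ ($g = \frac{1}{8} \left(-23070\right) = - \frac{11535}{4} \approx -2883.8$)
$H{\left(t,j \right)} = t^{2}$
$z = 36$ ($z = -77 + 113 = 36$)
$\left(H{\left(-24,-147 \right)} + g\right) \left(-35081 + z\right) = \left(\left(-24\right)^{2} - \frac{11535}{4}\right) \left(-35081 + 36\right) = \left(576 - \frac{11535}{4}\right) \left(-35045\right) = \left(- \frac{9231}{4}\right) \left(-35045\right) = \frac{323500395}{4}$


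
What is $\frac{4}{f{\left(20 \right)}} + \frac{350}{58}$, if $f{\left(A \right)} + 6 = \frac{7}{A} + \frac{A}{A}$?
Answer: $\frac{13955}{2697} \approx 5.1743$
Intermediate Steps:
$f{\left(A \right)} = -5 + \frac{7}{A}$ ($f{\left(A \right)} = -6 + \left(\frac{7}{A} + \frac{A}{A}\right) = -6 + \left(\frac{7}{A} + 1\right) = -6 + \left(1 + \frac{7}{A}\right) = -5 + \frac{7}{A}$)
$\frac{4}{f{\left(20 \right)}} + \frac{350}{58} = \frac{4}{-5 + \frac{7}{20}} + \frac{350}{58} = \frac{4}{-5 + 7 \cdot \frac{1}{20}} + 350 \cdot \frac{1}{58} = \frac{4}{-5 + \frac{7}{20}} + \frac{175}{29} = \frac{4}{- \frac{93}{20}} + \frac{175}{29} = 4 \left(- \frac{20}{93}\right) + \frac{175}{29} = - \frac{80}{93} + \frac{175}{29} = \frac{13955}{2697}$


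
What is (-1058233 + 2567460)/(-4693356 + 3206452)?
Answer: -1509227/1486904 ≈ -1.0150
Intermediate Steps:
(-1058233 + 2567460)/(-4693356 + 3206452) = 1509227/(-1486904) = 1509227*(-1/1486904) = -1509227/1486904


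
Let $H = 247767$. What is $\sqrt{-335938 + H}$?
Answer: $i \sqrt{88171} \approx 296.94 i$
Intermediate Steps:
$\sqrt{-335938 + H} = \sqrt{-335938 + 247767} = \sqrt{-88171} = i \sqrt{88171}$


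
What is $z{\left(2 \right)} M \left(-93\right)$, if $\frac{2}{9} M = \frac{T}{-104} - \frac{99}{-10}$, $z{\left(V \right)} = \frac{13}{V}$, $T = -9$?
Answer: $- \frac{4346541}{160} \approx -27166.0$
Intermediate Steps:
$M = \frac{46737}{1040}$ ($M = \frac{9 \left(- \frac{9}{-104} - \frac{99}{-10}\right)}{2} = \frac{9 \left(\left(-9\right) \left(- \frac{1}{104}\right) - - \frac{99}{10}\right)}{2} = \frac{9 \left(\frac{9}{104} + \frac{99}{10}\right)}{2} = \frac{9}{2} \cdot \frac{5193}{520} = \frac{46737}{1040} \approx 44.939$)
$z{\left(2 \right)} M \left(-93\right) = \frac{13}{2} \cdot \frac{46737}{1040} \left(-93\right) = \frac{46737}{160} \left(-93\right) = - \frac{4346541}{160}$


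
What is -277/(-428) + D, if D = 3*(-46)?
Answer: -58787/428 ≈ -137.35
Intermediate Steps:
D = -138
-277/(-428) + D = -277/(-428) - 138 = -277*(-1/428) - 138 = 277/428 - 138 = -58787/428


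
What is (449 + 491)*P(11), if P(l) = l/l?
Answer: 940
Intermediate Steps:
P(l) = 1
(449 + 491)*P(11) = (449 + 491)*1 = 940*1 = 940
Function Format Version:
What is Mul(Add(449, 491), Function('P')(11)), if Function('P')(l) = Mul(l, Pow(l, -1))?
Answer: 940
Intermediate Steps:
Function('P')(l) = 1
Mul(Add(449, 491), Function('P')(11)) = Mul(Add(449, 491), 1) = Mul(940, 1) = 940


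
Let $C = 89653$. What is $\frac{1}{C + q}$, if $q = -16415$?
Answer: $\frac{1}{73238} \approx 1.3654 \cdot 10^{-5}$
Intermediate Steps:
$\frac{1}{C + q} = \frac{1}{89653 - 16415} = \frac{1}{73238}$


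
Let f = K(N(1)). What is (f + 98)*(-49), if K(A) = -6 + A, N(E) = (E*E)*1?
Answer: -4557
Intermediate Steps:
N(E) = E**2 (N(E) = E**2*1 = E**2)
f = -5 (f = -6 + 1**2 = -6 + 1 = -5)
(f + 98)*(-49) = (-5 + 98)*(-49) = 93*(-49) = -4557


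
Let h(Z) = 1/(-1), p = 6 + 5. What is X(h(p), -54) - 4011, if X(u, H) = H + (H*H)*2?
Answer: 1767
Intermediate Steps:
p = 11
h(Z) = -1
X(u, H) = H + 2*H² (X(u, H) = H + H²*2 = H + 2*H²)
X(h(p), -54) - 4011 = -54*(1 + 2*(-54)) - 4011 = -54*(1 - 108) - 4011 = -54*(-107) - 4011 = 5778 - 4011 = 1767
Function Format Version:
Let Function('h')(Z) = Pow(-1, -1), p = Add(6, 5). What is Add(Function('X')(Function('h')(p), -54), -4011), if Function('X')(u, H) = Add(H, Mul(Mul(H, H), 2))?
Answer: 1767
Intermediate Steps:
p = 11
Function('h')(Z) = -1
Function('X')(u, H) = Add(H, Mul(2, Pow(H, 2))) (Function('X')(u, H) = Add(H, Mul(Pow(H, 2), 2)) = Add(H, Mul(2, Pow(H, 2))))
Add(Function('X')(Function('h')(p), -54), -4011) = Add(Mul(-54, Add(1, Mul(2, -54))), -4011) = Add(Mul(-54, Add(1, -108)), -4011) = Add(Mul(-54, -107), -4011) = Add(5778, -4011) = 1767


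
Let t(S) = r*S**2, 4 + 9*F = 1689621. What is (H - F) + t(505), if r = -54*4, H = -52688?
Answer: -497932409/9 ≈ -5.5326e+7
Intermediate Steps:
F = 1689617/9 (F = -4/9 + (1/9)*1689621 = -4/9 + 563207/3 = 1689617/9 ≈ 1.8774e+5)
r = -216
t(S) = -216*S**2
(H - F) + t(505) = (-52688 - 1*1689617/9) - 216*505**2 = (-52688 - 1689617/9) - 216*255025 = -2163809/9 - 55085400 = -497932409/9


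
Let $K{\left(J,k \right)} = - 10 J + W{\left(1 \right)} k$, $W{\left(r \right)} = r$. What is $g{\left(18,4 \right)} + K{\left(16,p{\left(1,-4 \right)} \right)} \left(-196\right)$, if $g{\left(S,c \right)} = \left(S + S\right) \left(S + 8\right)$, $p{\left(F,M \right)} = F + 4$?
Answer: $31316$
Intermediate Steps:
$p{\left(F,M \right)} = 4 + F$
$g{\left(S,c \right)} = 2 S \left(8 + S\right)$
$K{\left(J,k \right)} = k - 10 J$ ($K{\left(J,k \right)} = - 10 J + 1 k = - 10 J + k = k - 10 J$)
$g{\left(18,4 \right)} + K{\left(16,p{\left(1,-4 \right)} \right)} \left(-196\right) = 2 \cdot 18 \left(8 + 18\right) + \left(\left(4 + 1\right) - 160\right) \left(-196\right) = 2 \cdot 18 \cdot 26 + \left(5 - 160\right) \left(-196\right) = 936 - -30380 = 936 + 30380 = 31316$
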